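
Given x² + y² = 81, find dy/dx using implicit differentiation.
Differentiate the relation implicitly: treat y = y(x) and apply the chain rule, so every y-derivative picks up a y' = dy/dx factor.

With everything moved to the left-hand side, differentiate term by term:
  d/dx[x^2] = 2x
  d/dx[y^2] = 2y·y'
  d/dx[-81] = 0

Separating the contributions that come from x directly and those that come through y:
  without y':      2x
  multiplying y':  2y

so (2x) + (2y)·y' = 0, and therefore
  dy/dx = -(2x)/(2y) = -x/y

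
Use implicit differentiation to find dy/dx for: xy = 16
Apply d/dx to both sides, remembering that y depends on x. Each occurrence of y therefore brings in a y' = dy/dx via the chain rule.

With F(x, y) equal to the left-hand side minus the right, differentiate F term by term:
  d/dx[xy] = x·y' + y
  d/dx[-16] = 0
Adding these up, d/dx[F] = 0 becomes
  (y) + (x)·y' = 0,
so isolating y',
  dy/dx = -(y)/(x) = -y/x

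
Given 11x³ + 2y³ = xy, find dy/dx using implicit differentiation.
Differentiate both sides with respect to x, treating y as y(x). By the chain rule, any term containing y contributes a factor of y' = dy/dx when we differentiate it.

Move every term to one side and write the relation as F(x, y) = 0. Term by term,
  d/dx[11x^3] = 33x^2
  d/dx[-xy] = -x·y' - y
  d/dx[2y^3] = 6y^2·y'

The pieces without y' make up ∂F/∂x and the coefficient of y' is ∂F/∂y:
  ∂F/∂x = 33x^2 - y,
  ∂F/∂y = -x + 6y^2.

Since d/dx[F] = ∂F/∂x + (∂F/∂y)·y' = 0, solve for y':
  (∂F/∂y)·y' = -∂F/∂x
  dy/dx = -(∂F/∂x)/(∂F/∂y) = -(33x^2 - y)/(-x + 6y^2) = (33x^2 - y)/(x - 6y^2)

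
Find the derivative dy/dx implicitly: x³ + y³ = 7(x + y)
Take d/dx of both sides. Since y is implicitly a function of x, the chain rule attaches a y' = dy/dx factor whenever we differentiate through y.

Set F(x, y) = (left side) − (right side), so the curve is F = 0. Differentiating each term of F:
  d/dx[x^3] = 3x^2
  d/dx[-7x] = -7
  d/dx[y^3] = 3y^2·y'
  d/dx[-7y] = -7·y'

Collecting, the y'-free part is the partial derivative in x and the y' coefficient is the partial derivative in y:
  ∂F/∂x = 3x^2 - 7
  ∂F/∂y = 3y^2 - 7

so d/dx[F(x, y(x))] = ∂F/∂x + (∂F/∂y)·y' = 0. Rearranging,
  dy/dx = -(∂F/∂x)/(∂F/∂y) = -(3x^2 - 7)/(3y^2 - 7) = (7 - 3x^2)/(3y^2 - 7)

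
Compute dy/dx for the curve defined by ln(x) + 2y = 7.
Differentiate both sides with respect to x, treating y as y(x). By the chain rule, any term containing y contributes a factor of y' = dy/dx when we differentiate it.

Move every term to one side and write the relation as F(x, y) = 0. Term by term,
  d/dx[2y] = 2·y'
  d/dx[ln(x)] = 1/x
  d/dx[-7] = 0

The pieces without y' make up ∂F/∂x and the coefficient of y' is ∂F/∂y:
  ∂F/∂x = 1/x,
  ∂F/∂y = 2.

Since d/dx[F] = ∂F/∂x + (∂F/∂y)·y' = 0, solve for y':
  (∂F/∂y)·y' = -∂F/∂x
  dy/dx = -(∂F/∂x)/(∂F/∂y) = -(1/x)/(2) = -1/(2x)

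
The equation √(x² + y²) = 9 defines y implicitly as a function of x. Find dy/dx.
Differentiate the relation implicitly: treat y = y(x) and apply the chain rule, so every y-derivative picks up a y' = dy/dx factor.

With everything moved to the left-hand side, differentiate term by term:
  d/dx[√(x^2 + y^2)] = (x + y·y')/√(x^2 + y^2)
  d/dx[-9] = 0

Separating the contributions that come from x directly and those that come through y:
  without y':      x/√(x^2 + y^2)
  multiplying y':  y/√(x^2 + y^2)

so (x/√(x^2 + y^2)) + (y/√(x^2 + y^2))·y' = 0, and therefore
  dy/dx = -(x/√(x^2 + y^2))/(y/√(x^2 + y^2)) = -x/y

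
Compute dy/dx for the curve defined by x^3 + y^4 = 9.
Differentiate the relation implicitly: treat y = y(x) and apply the chain rule, so every y-derivative picks up a y' = dy/dx factor.

With everything moved to the left-hand side, differentiate term by term:
  d/dx[x^3] = 3x^2
  d/dx[y^4] = 4y^3·y'
  d/dx[-9] = 0

Separating the contributions that come from x directly and those that come through y:
  without y':      3x^2
  multiplying y':  4y^3

so (3x^2) + (4y^3)·y' = 0, and therefore
  dy/dx = -(3x^2)/(4y^3) = -3x^2/(4y^3)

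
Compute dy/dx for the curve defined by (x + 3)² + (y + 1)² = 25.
Differentiate the relation implicitly: treat y = y(x) and apply the chain rule, so every y-derivative picks up a y' = dy/dx factor.

With everything moved to the left-hand side, differentiate term by term:
  d/dx[(x + 3)^2] = 2x + 6
  d/dx[(y + 1)^2] = 2·y'(y + 1)
  d/dx[-25] = 0

Separating the contributions that come from x directly and those that come through y:
  without y':      2x + 6
  multiplying y':  2y + 2

so (2x + 6) + (2y + 2)·y' = 0, and therefore
  dy/dx = -(2x + 6)/(2y + 2) = (-x - 3)/(y + 1)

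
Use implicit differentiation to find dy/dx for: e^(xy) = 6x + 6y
Differentiate the relation implicitly: treat y = y(x) and apply the chain rule, so every y-derivative picks up a y' = dy/dx factor.

With everything moved to the left-hand side, differentiate term by term:
  d/dx[-6x] = -6
  d/dx[-6y] = -6·y'
  d/dx[e^(xy)] = (x·y' + y)·e^(xy)

Separating the contributions that come from x directly and those that come through y:
  without y':      y·e^(xy) - 6
  multiplying y':  x·e^(xy) - 6

so (y·e^(xy) - 6) + (x·e^(xy) - 6)·y' = 0, and therefore
  dy/dx = -(y·e^(xy) - 6)/(x·e^(xy) - 6) = (-y·e^(xy) + 6)/(x·e^(xy) - 6)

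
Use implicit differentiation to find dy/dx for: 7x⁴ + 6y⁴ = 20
Differentiate both sides with respect to x, treating y as y(x). By the chain rule, any term containing y contributes a factor of y' = dy/dx when we differentiate it.

Move every term to one side and write the relation as F(x, y) = 0. Term by term,
  d/dx[7x^4] = 28x^3
  d/dx[6y^4] = 24y^3·y'
  d/dx[-20] = 0

The pieces without y' make up ∂F/∂x and the coefficient of y' is ∂F/∂y:
  ∂F/∂x = 28x^3,
  ∂F/∂y = 24y^3.

Since d/dx[F] = ∂F/∂x + (∂F/∂y)·y' = 0, solve for y':
  (∂F/∂y)·y' = -∂F/∂x
  dy/dx = -(∂F/∂x)/(∂F/∂y) = -(28x^3)/(24y^3) = -7x^3/(6y^3)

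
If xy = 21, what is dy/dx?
Differentiate the relation implicitly: treat y = y(x) and apply the chain rule, so every y-derivative picks up a y' = dy/dx factor.

With everything moved to the left-hand side, differentiate term by term:
  d/dx[xy] = x·y' + y
  d/dx[-21] = 0

Separating the contributions that come from x directly and those that come through y:
  without y':      y
  multiplying y':  x

so (y) + (x)·y' = 0, and therefore
  dy/dx = -(y)/(x) = -y/x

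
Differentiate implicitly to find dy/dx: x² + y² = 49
Differentiate both sides with respect to x, treating y as y(x). By the chain rule, any term containing y contributes a factor of y' = dy/dx when we differentiate it.

Move every term to one side and write the relation as F(x, y) = 0. Term by term,
  d/dx[x^2] = 2x
  d/dx[y^2] = 2y·y'
  d/dx[-49] = 0

The pieces without y' make up ∂F/∂x and the coefficient of y' is ∂F/∂y:
  ∂F/∂x = 2x,
  ∂F/∂y = 2y.

Since d/dx[F] = ∂F/∂x + (∂F/∂y)·y' = 0, solve for y':
  (∂F/∂y)·y' = -∂F/∂x
  dy/dx = -(∂F/∂x)/(∂F/∂y) = -(2x)/(2y) = -x/y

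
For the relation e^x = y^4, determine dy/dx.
Differentiate both sides with respect to x, treating y as y(x). By the chain rule, any term containing y contributes a factor of y' = dy/dx when we differentiate it.

Move every term to one side and write the relation as F(x, y) = 0. Term by term,
  d/dx[-y^4] = -4y^3·y'
  d/dx[e^(x)] = e^(x)

The pieces without y' make up ∂F/∂x and the coefficient of y' is ∂F/∂y:
  ∂F/∂x = e^(x),
  ∂F/∂y = -4y^3.

Since d/dx[F] = ∂F/∂x + (∂F/∂y)·y' = 0, solve for y':
  (∂F/∂y)·y' = -∂F/∂x
  dy/dx = -(∂F/∂x)/(∂F/∂y) = -(e^(x))/(-4y^3) = e^(x)/(4y^3)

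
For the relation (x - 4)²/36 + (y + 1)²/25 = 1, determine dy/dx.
Differentiate the relation implicitly: treat y = y(x) and apply the chain rule, so every y-derivative picks up a y' = dy/dx factor.

With everything moved to the left-hand side, differentiate term by term:
  d/dx[(x - 4)^2/36] = x/18 - 2/9
  d/dx[(y + 1)^2/25] = 2·y'(y + 1)/25
  d/dx[-1] = 0

Separating the contributions that come from x directly and those that come through y:
  without y':      x/18 - 2/9
  multiplying y':  2y/25 + 2/25

so (x/18 - 2/9) + (2y/25 + 2/25)·y' = 0, and therefore
  dy/dx = -(x/18 - 2/9)/(2y/25 + 2/25)
        = -((x - 4)/18)/(2(y + 1)/25) = 25(4 - x)/(36(y + 1))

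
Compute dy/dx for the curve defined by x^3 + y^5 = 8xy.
Take d/dx of both sides. Since y is implicitly a function of x, the chain rule attaches a y' = dy/dx factor whenever we differentiate through y.

Set F(x, y) = (left side) − (right side), so the curve is F = 0. Differentiating each term of F:
  d/dx[x^3] = 3x^2
  d/dx[-8xy] = -8x·y' - 8y
  d/dx[y^5] = 5y^4·y'

Collecting, the y'-free part is the partial derivative in x and the y' coefficient is the partial derivative in y:
  ∂F/∂x = 3x^2 - 8y
  ∂F/∂y = -8x + 5y^4

so d/dx[F(x, y(x))] = ∂F/∂x + (∂F/∂y)·y' = 0. Rearranging,
  dy/dx = -(∂F/∂x)/(∂F/∂y) = -(3x^2 - 8y)/(-8x + 5y^4) = (3x^2 - 8y)/(8x - 5y^4)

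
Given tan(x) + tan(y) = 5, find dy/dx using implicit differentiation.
Differentiate both sides with respect to x, treating y as y(x). By the chain rule, any term containing y contributes a factor of y' = dy/dx when we differentiate it.

Move every term to one side and write the relation as F(x, y) = 0. Term by term,
  d/dx[tan(x)] = tan(x)^2 + 1
  d/dx[tan(y)] = y'(tan(y)^2 + 1)
  d/dx[-5] = 0

The pieces without y' make up ∂F/∂x and the coefficient of y' is ∂F/∂y:
  ∂F/∂x = tan(x)^2 + 1,
  ∂F/∂y = tan(y)^2 + 1.

Since d/dx[F] = ∂F/∂x + (∂F/∂y)·y' = 0, solve for y':
  (∂F/∂y)·y' = -∂F/∂x
  dy/dx = -(∂F/∂x)/(∂F/∂y) = -(tan(x)^2 + 1)/(tan(y)^2 + 1) = -cos(y)^2/cos(x)^2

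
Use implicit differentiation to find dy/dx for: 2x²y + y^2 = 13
Differentiate both sides with respect to x, treating y as y(x). By the chain rule, any term containing y contributes a factor of y' = dy/dx when we differentiate it.

Move every term to one side and write the relation as F(x, y) = 0. Term by term,
  d/dx[2x^2y] = 2x^2·y' + 4xy
  d/dx[y^2] = 2y·y'
  d/dx[-13] = 0

The pieces without y' make up ∂F/∂x and the coefficient of y' is ∂F/∂y:
  ∂F/∂x = 4xy,
  ∂F/∂y = 2x^2 + 2y.

Since d/dx[F] = ∂F/∂x + (∂F/∂y)·y' = 0, solve for y':
  (∂F/∂y)·y' = -∂F/∂x
  dy/dx = -(∂F/∂x)/(∂F/∂y) = -(4xy)/(2x^2 + 2y) = -2xy/(x^2 + y)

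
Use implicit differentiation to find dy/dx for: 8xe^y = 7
Apply d/dx to both sides, remembering that y depends on x. Each occurrence of y therefore brings in a y' = dy/dx via the chain rule.

With F(x, y) equal to the left-hand side minus the right, differentiate F term by term:
  d/dx[8x·e^(y)] = 8x·y'·e^(y) + 8e^(y)
  d/dx[-7] = 0
Adding these up, d/dx[F] = 0 becomes
  (8e^(y)) + (8x·e^(y))·y' = 0,
so isolating y',
  dy/dx = -(8e^(y))/(8x·e^(y)) = -1/x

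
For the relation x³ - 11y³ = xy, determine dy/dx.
Differentiate both sides with respect to x, treating y as y(x). By the chain rule, any term containing y contributes a factor of y' = dy/dx when we differentiate it.

Move every term to one side and write the relation as F(x, y) = 0. Term by term,
  d/dx[x^3] = 3x^2
  d/dx[-xy] = -x·y' - y
  d/dx[-11y^3] = -33y^2·y'

The pieces without y' make up ∂F/∂x and the coefficient of y' is ∂F/∂y:
  ∂F/∂x = 3x^2 - y,
  ∂F/∂y = -x - 33y^2.

Since d/dx[F] = ∂F/∂x + (∂F/∂y)·y' = 0, solve for y':
  (∂F/∂y)·y' = -∂F/∂x
  dy/dx = -(∂F/∂x)/(∂F/∂y) = -(3x^2 - y)/(-x - 33y^2) = (3x^2 - y)/(x + 33y^2)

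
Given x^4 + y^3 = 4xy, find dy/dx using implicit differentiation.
Differentiate the relation implicitly: treat y = y(x) and apply the chain rule, so every y-derivative picks up a y' = dy/dx factor.

With everything moved to the left-hand side, differentiate term by term:
  d/dx[x^4] = 4x^3
  d/dx[-4xy] = -4x·y' - 4y
  d/dx[y^3] = 3y^2·y'

Separating the contributions that come from x directly and those that come through y:
  without y':      4x^3 - 4y
  multiplying y':  -4x + 3y^2

so (4x^3 - 4y) + (-4x + 3y^2)·y' = 0, and therefore
  dy/dx = -(4x^3 - 4y)/(-4x + 3y^2) = 4(x^3 - y)/(4x - 3y^2)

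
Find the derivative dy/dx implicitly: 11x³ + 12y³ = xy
Take d/dx of both sides. Since y is implicitly a function of x, the chain rule attaches a y' = dy/dx factor whenever we differentiate through y.

Set F(x, y) = (left side) − (right side), so the curve is F = 0. Differentiating each term of F:
  d/dx[11x^3] = 33x^2
  d/dx[-xy] = -x·y' - y
  d/dx[12y^3] = 36y^2·y'

Collecting, the y'-free part is the partial derivative in x and the y' coefficient is the partial derivative in y:
  ∂F/∂x = 33x^2 - y
  ∂F/∂y = -x + 36y^2

so d/dx[F(x, y(x))] = ∂F/∂x + (∂F/∂y)·y' = 0. Rearranging,
  dy/dx = -(∂F/∂x)/(∂F/∂y) = -(33x^2 - y)/(-x + 36y^2) = (33x^2 - y)/(x - 36y^2)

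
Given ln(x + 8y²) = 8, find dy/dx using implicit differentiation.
Take d/dx of both sides. Since y is implicitly a function of x, the chain rule attaches a y' = dy/dx factor whenever we differentiate through y.

Set F(x, y) = (left side) − (right side), so the curve is F = 0. Differentiating each term of F:
  d/dx[ln(x + 8y^2)] = (16y·y' + 1)/(x + 8y^2)
  d/dx[-8] = 0

Collecting, the y'-free part is the partial derivative in x and the y' coefficient is the partial derivative in y:
  ∂F/∂x = 1/(x + 8y^2)
  ∂F/∂y = 16y/(x + 8y^2)

so d/dx[F(x, y(x))] = ∂F/∂x + (∂F/∂y)·y' = 0. Rearranging,
  dy/dx = -(∂F/∂x)/(∂F/∂y) = -(1/(x + 8y^2))/(16y/(x + 8y^2)) = -1/(16y)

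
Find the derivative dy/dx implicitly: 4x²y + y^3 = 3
Differentiate the relation implicitly: treat y = y(x) and apply the chain rule, so every y-derivative picks up a y' = dy/dx factor.

With everything moved to the left-hand side, differentiate term by term:
  d/dx[4x^2y] = 4x^2·y' + 8xy
  d/dx[y^3] = 3y^2·y'
  d/dx[-3] = 0

Separating the contributions that come from x directly and those that come through y:
  without y':      8xy
  multiplying y':  4x^2 + 3y^2

so (8xy) + (4x^2 + 3y^2)·y' = 0, and therefore
  dy/dx = -(8xy)/(4x^2 + 3y^2) = -8xy/(4x^2 + 3y^2)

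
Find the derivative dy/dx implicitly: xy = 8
Differentiate the relation implicitly: treat y = y(x) and apply the chain rule, so every y-derivative picks up a y' = dy/dx factor.

With everything moved to the left-hand side, differentiate term by term:
  d/dx[xy] = x·y' + y
  d/dx[-8] = 0

Separating the contributions that come from x directly and those that come through y:
  without y':      y
  multiplying y':  x

so (y) + (x)·y' = 0, and therefore
  dy/dx = -(y)/(x) = -y/x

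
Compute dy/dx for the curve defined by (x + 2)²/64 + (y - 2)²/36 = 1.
Differentiate the relation implicitly: treat y = y(x) and apply the chain rule, so every y-derivative picks up a y' = dy/dx factor.

With everything moved to the left-hand side, differentiate term by term:
  d/dx[(x + 2)^2/64] = x/32 + 1/16
  d/dx[(y - 2)^2/36] = y'(y - 2)/18
  d/dx[-1] = 0

Separating the contributions that come from x directly and those that come through y:
  without y':      x/32 + 1/16
  multiplying y':  y/18 - 1/9

so (x/32 + 1/16) + (y/18 - 1/9)·y' = 0, and therefore
  dy/dx = -(x/32 + 1/16)/(y/18 - 1/9)
        = -((x + 2)/32)/((y - 2)/18) = 9(-x - 2)/(16(y - 2))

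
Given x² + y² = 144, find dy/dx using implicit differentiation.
Apply d/dx to both sides, remembering that y depends on x. Each occurrence of y therefore brings in a y' = dy/dx via the chain rule.

With F(x, y) equal to the left-hand side minus the right, differentiate F term by term:
  d/dx[x^2] = 2x
  d/dx[y^2] = 2y·y'
  d/dx[-144] = 0
Adding these up, d/dx[F] = 0 becomes
  (2x) + (2y)·y' = 0,
so isolating y',
  dy/dx = -(2x)/(2y) = -x/y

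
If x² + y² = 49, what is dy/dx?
Differentiate the relation implicitly: treat y = y(x) and apply the chain rule, so every y-derivative picks up a y' = dy/dx factor.

With everything moved to the left-hand side, differentiate term by term:
  d/dx[x^2] = 2x
  d/dx[y^2] = 2y·y'
  d/dx[-49] = 0

Separating the contributions that come from x directly and those that come through y:
  without y':      2x
  multiplying y':  2y

so (2x) + (2y)·y' = 0, and therefore
  dy/dx = -(2x)/(2y) = -x/y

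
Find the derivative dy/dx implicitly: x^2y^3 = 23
Differentiate the relation implicitly: treat y = y(x) and apply the chain rule, so every y-derivative picks up a y' = dy/dx factor.

With everything moved to the left-hand side, differentiate term by term:
  d/dx[x^2y^3] = 3x^2y^2·y' + 2xy^3
  d/dx[-23] = 0

Separating the contributions that come from x directly and those that come through y:
  without y':      2xy^3
  multiplying y':  3x^2y^2

so (2xy^3) + (3x^2y^2)·y' = 0, and therefore
  dy/dx = -(2xy^3)/(3x^2y^2) = -2y/(3x)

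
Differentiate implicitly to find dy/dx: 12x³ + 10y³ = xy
Differentiate both sides with respect to x, treating y as y(x). By the chain rule, any term containing y contributes a factor of y' = dy/dx when we differentiate it.

Move every term to one side and write the relation as F(x, y) = 0. Term by term,
  d/dx[12x^3] = 36x^2
  d/dx[-xy] = -x·y' - y
  d/dx[10y^3] = 30y^2·y'

The pieces without y' make up ∂F/∂x and the coefficient of y' is ∂F/∂y:
  ∂F/∂x = 36x^2 - y,
  ∂F/∂y = -x + 30y^2.

Since d/dx[F] = ∂F/∂x + (∂F/∂y)·y' = 0, solve for y':
  (∂F/∂y)·y' = -∂F/∂x
  dy/dx = -(∂F/∂x)/(∂F/∂y) = -(36x^2 - y)/(-x + 30y^2) = (36x^2 - y)/(x - 30y^2)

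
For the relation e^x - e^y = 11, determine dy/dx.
Apply d/dx to both sides, remembering that y depends on x. Each occurrence of y therefore brings in a y' = dy/dx via the chain rule.

With F(x, y) equal to the left-hand side minus the right, differentiate F term by term:
  d/dx[e^(x)] = e^(x)
  d/dx[-e^(y)] = -y'·e^(y)
  d/dx[-11] = 0
Adding these up, d/dx[F] = 0 becomes
  (e^(x)) + (-e^(y))·y' = 0,
so isolating y',
  dy/dx = -(e^(x))/(-e^(y)) = e^(x - y)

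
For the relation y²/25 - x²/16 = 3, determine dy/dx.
Take d/dx of both sides. Since y is implicitly a function of x, the chain rule attaches a y' = dy/dx factor whenever we differentiate through y.

Set F(x, y) = (left side) − (right side), so the curve is F = 0. Differentiating each term of F:
  d/dx[-x^2/16] = -x/8
  d/dx[y^2/25] = 2y·y'/25
  d/dx[-3] = 0

Collecting, the y'-free part is the partial derivative in x and the y' coefficient is the partial derivative in y:
  ∂F/∂x = -x/8
  ∂F/∂y = 2y/25

so d/dx[F(x, y(x))] = ∂F/∂x + (∂F/∂y)·y' = 0. Rearranging,
  dy/dx = -(∂F/∂x)/(∂F/∂y) = -(-x/8)/(2y/25) = 25x/(16y)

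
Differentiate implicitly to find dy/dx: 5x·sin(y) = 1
Apply d/dx to both sides, remembering that y depends on x. Each occurrence of y therefore brings in a y' = dy/dx via the chain rule.

With F(x, y) equal to the left-hand side minus the right, differentiate F term by term:
  d/dx[5x·sin(y)] = 5x·y'·cos(y) + 5sin(y)
  d/dx[-1] = 0
Adding these up, d/dx[F] = 0 becomes
  (5sin(y)) + (5x·cos(y))·y' = 0,
so isolating y',
  dy/dx = -(5sin(y))/(5x·cos(y)) = -tan(y)/x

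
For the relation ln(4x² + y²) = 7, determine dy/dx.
Take d/dx of both sides. Since y is implicitly a function of x, the chain rule attaches a y' = dy/dx factor whenever we differentiate through y.

Set F(x, y) = (left side) − (right side), so the curve is F = 0. Differentiating each term of F:
  d/dx[ln(4x^2 + y^2)] = (8x + 2y·y')/(4x^2 + y^2)
  d/dx[-7] = 0

Collecting, the y'-free part is the partial derivative in x and the y' coefficient is the partial derivative in y:
  ∂F/∂x = 8x/(4x^2 + y^2)
  ∂F/∂y = 2y/(4x^2 + y^2)

so d/dx[F(x, y(x))] = ∂F/∂x + (∂F/∂y)·y' = 0. Rearranging,
  dy/dx = -(∂F/∂x)/(∂F/∂y) = -(8x/(4x^2 + y^2))/(2y/(4x^2 + y^2)) = -4x/y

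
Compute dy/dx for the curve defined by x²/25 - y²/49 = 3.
Apply d/dx to both sides, remembering that y depends on x. Each occurrence of y therefore brings in a y' = dy/dx via the chain rule.

With F(x, y) equal to the left-hand side minus the right, differentiate F term by term:
  d/dx[x^2/25] = 2x/25
  d/dx[-y^2/49] = -2y·y'/49
  d/dx[-3] = 0
Adding these up, d/dx[F] = 0 becomes
  (2x/25) + (-2y/49)·y' = 0,
so isolating y',
  dy/dx = -(2x/25)/(-2y/49) = 49x/(25y)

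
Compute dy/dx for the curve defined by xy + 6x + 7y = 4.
Differentiate the relation implicitly: treat y = y(x) and apply the chain rule, so every y-derivative picks up a y' = dy/dx factor.

With everything moved to the left-hand side, differentiate term by term:
  d/dx[xy] = x·y' + y
  d/dx[6x] = 6
  d/dx[7y] = 7·y'
  d/dx[-4] = 0

Separating the contributions that come from x directly and those that come through y:
  without y':      y + 6
  multiplying y':  x + 7

so (y + 6) + (x + 7)·y' = 0, and therefore
  dy/dx = -(y + 6)/(x + 7) = (-y - 6)/(x + 7)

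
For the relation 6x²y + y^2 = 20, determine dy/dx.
Apply d/dx to both sides, remembering that y depends on x. Each occurrence of y therefore brings in a y' = dy/dx via the chain rule.

With F(x, y) equal to the left-hand side minus the right, differentiate F term by term:
  d/dx[6x^2y] = 6x^2·y' + 12xy
  d/dx[y^2] = 2y·y'
  d/dx[-20] = 0
Adding these up, d/dx[F] = 0 becomes
  (12xy) + (6x^2 + 2y)·y' = 0,
so isolating y',
  dy/dx = -(12xy)/(6x^2 + 2y) = -6xy/(3x^2 + y)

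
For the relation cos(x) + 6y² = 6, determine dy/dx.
Apply d/dx to both sides, remembering that y depends on x. Each occurrence of y therefore brings in a y' = dy/dx via the chain rule.

With F(x, y) equal to the left-hand side minus the right, differentiate F term by term:
  d/dx[6y^2] = 12y·y'
  d/dx[cos(x)] = -sin(x)
  d/dx[-6] = 0
Adding these up, d/dx[F] = 0 becomes
  (-sin(x)) + (12y)·y' = 0,
so isolating y',
  dy/dx = -(-sin(x))/(12y) = sin(x)/(12y)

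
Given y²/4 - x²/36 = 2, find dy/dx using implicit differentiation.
Take d/dx of both sides. Since y is implicitly a function of x, the chain rule attaches a y' = dy/dx factor whenever we differentiate through y.

Set F(x, y) = (left side) − (right side), so the curve is F = 0. Differentiating each term of F:
  d/dx[-x^2/36] = -x/18
  d/dx[y^2/4] = y·y'/2
  d/dx[-2] = 0

Collecting, the y'-free part is the partial derivative in x and the y' coefficient is the partial derivative in y:
  ∂F/∂x = -x/18
  ∂F/∂y = y/2

so d/dx[F(x, y(x))] = ∂F/∂x + (∂F/∂y)·y' = 0. Rearranging,
  dy/dx = -(∂F/∂x)/(∂F/∂y) = -(-x/18)/(y/2) = x/(9y)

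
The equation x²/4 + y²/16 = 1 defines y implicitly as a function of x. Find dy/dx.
Apply d/dx to both sides, remembering that y depends on x. Each occurrence of y therefore brings in a y' = dy/dx via the chain rule.

With F(x, y) equal to the left-hand side minus the right, differentiate F term by term:
  d/dx[x^2/4] = x/2
  d/dx[y^2/16] = y·y'/8
  d/dx[-1] = 0
Adding these up, d/dx[F] = 0 becomes
  (x/2) + (y/8)·y' = 0,
so isolating y',
  dy/dx = -(x/2)/(y/8) = -4x/y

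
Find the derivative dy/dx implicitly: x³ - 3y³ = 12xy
Differentiate the relation implicitly: treat y = y(x) and apply the chain rule, so every y-derivative picks up a y' = dy/dx factor.

With everything moved to the left-hand side, differentiate term by term:
  d/dx[x^3] = 3x^2
  d/dx[-12xy] = -12x·y' - 12y
  d/dx[-3y^3] = -9y^2·y'

Separating the contributions that come from x directly and those that come through y:
  without y':      3x^2 - 12y
  multiplying y':  -12x - 9y^2

so (3x^2 - 12y) + (-12x - 9y^2)·y' = 0, and therefore
  dy/dx = -(3x^2 - 12y)/(-12x - 9y^2) = (x^2 - 4y)/(4x + 3y^2)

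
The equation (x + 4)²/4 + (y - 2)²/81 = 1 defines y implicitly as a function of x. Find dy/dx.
Differentiate the relation implicitly: treat y = y(x) and apply the chain rule, so every y-derivative picks up a y' = dy/dx factor.

With everything moved to the left-hand side, differentiate term by term:
  d/dx[(x + 4)^2/4] = x/2 + 2
  d/dx[(y - 2)^2/81] = 2·y'(y - 2)/81
  d/dx[-1] = 0

Separating the contributions that come from x directly and those that come through y:
  without y':      x/2 + 2
  multiplying y':  2y/81 - 4/81

so (x/2 + 2) + (2y/81 - 4/81)·y' = 0, and therefore
  dy/dx = -(x/2 + 2)/(2y/81 - 4/81)
        = -((x + 4)/2)/(2(y - 2)/81) = 81(-x - 4)/(4(y - 2))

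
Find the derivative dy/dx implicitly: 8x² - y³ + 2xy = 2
Take d/dx of both sides. Since y is implicitly a function of x, the chain rule attaches a y' = dy/dx factor whenever we differentiate through y.

Set F(x, y) = (left side) − (right side), so the curve is F = 0. Differentiating each term of F:
  d/dx[8x^2] = 16x
  d/dx[2xy] = 2x·y' + 2y
  d/dx[-y^3] = -3y^2·y'
  d/dx[-2] = 0

Collecting, the y'-free part is the partial derivative in x and the y' coefficient is the partial derivative in y:
  ∂F/∂x = 16x + 2y
  ∂F/∂y = 2x - 3y^2

so d/dx[F(x, y(x))] = ∂F/∂x + (∂F/∂y)·y' = 0. Rearranging,
  dy/dx = -(∂F/∂x)/(∂F/∂y) = -(16x + 2y)/(2x - 3y^2) = 2(-8x - y)/(2x - 3y^2)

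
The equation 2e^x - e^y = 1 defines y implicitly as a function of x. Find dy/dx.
Apply d/dx to both sides, remembering that y depends on x. Each occurrence of y therefore brings in a y' = dy/dx via the chain rule.

With F(x, y) equal to the left-hand side minus the right, differentiate F term by term:
  d/dx[2e^(x)] = 2e^(x)
  d/dx[-e^(y)] = -y'·e^(y)
  d/dx[-1] = 0
Adding these up, d/dx[F] = 0 becomes
  (2e^(x)) + (-e^(y))·y' = 0,
so isolating y',
  dy/dx = -(2e^(x))/(-e^(y)) = 2e^(x - y)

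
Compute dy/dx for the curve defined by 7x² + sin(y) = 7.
Take d/dx of both sides. Since y is implicitly a function of x, the chain rule attaches a y' = dy/dx factor whenever we differentiate through y.

Set F(x, y) = (left side) − (right side), so the curve is F = 0. Differentiating each term of F:
  d/dx[7x^2] = 14x
  d/dx[sin(y)] = y'·cos(y)
  d/dx[-7] = 0

Collecting, the y'-free part is the partial derivative in x and the y' coefficient is the partial derivative in y:
  ∂F/∂x = 14x
  ∂F/∂y = cos(y)

so d/dx[F(x, y(x))] = ∂F/∂x + (∂F/∂y)·y' = 0. Rearranging,
  dy/dx = -(∂F/∂x)/(∂F/∂y) = -(14x)/(cos(y)) = -14x/cos(y)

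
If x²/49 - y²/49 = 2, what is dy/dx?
Differentiate both sides with respect to x, treating y as y(x). By the chain rule, any term containing y contributes a factor of y' = dy/dx when we differentiate it.

Move every term to one side and write the relation as F(x, y) = 0. Term by term,
  d/dx[x^2/49] = 2x/49
  d/dx[-y^2/49] = -2y·y'/49
  d/dx[-2] = 0

The pieces without y' make up ∂F/∂x and the coefficient of y' is ∂F/∂y:
  ∂F/∂x = 2x/49,
  ∂F/∂y = -2y/49.

Since d/dx[F] = ∂F/∂x + (∂F/∂y)·y' = 0, solve for y':
  (∂F/∂y)·y' = -∂F/∂x
  dy/dx = -(∂F/∂x)/(∂F/∂y) = -(2x/49)/(-2y/49) = x/y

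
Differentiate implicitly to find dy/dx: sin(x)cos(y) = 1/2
Apply d/dx to both sides, remembering that y depends on x. Each occurrence of y therefore brings in a y' = dy/dx via the chain rule.

With F(x, y) equal to the left-hand side minus the right, differentiate F term by term:
  d/dx[sin(x)·cos(y)] = -y'·sin(x)·sin(y) + cos(x)·cos(y)
  d/dx[-1/2] = 0
Adding these up, d/dx[F] = 0 becomes
  (cos(x)·cos(y)) + (-sin(x)·sin(y))·y' = 0,
so isolating y',
  dy/dx = -(cos(x)·cos(y))/(-sin(x)·sin(y)) = 1/(tan(x)·tan(y))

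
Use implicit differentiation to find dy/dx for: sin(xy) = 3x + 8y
Apply d/dx to both sides, remembering that y depends on x. Each occurrence of y therefore brings in a y' = dy/dx via the chain rule.

With F(x, y) equal to the left-hand side minus the right, differentiate F term by term:
  d/dx[-3x] = -3
  d/dx[-8y] = -8·y'
  d/dx[sin(xy)] = (x·y' + y)·cos(xy)
Adding these up, d/dx[F] = 0 becomes
  (y·cos(xy) - 3) + (x·cos(xy) - 8)·y' = 0,
so isolating y',
  dy/dx = -(y·cos(xy) - 3)/(x·cos(xy) - 8) = (-y·cos(xy) + 3)/(x·cos(xy) - 8)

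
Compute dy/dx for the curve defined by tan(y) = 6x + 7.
Take d/dx of both sides. Since y is implicitly a function of x, the chain rule attaches a y' = dy/dx factor whenever we differentiate through y.

Set F(x, y) = (left side) − (right side), so the curve is F = 0. Differentiating each term of F:
  d/dx[-6x] = -6
  d/dx[tan(y)] = y'(tan(y)^2 + 1)
  d/dx[-7] = 0

Collecting, the y'-free part is the partial derivative in x and the y' coefficient is the partial derivative in y:
  ∂F/∂x = -6
  ∂F/∂y = tan(y)^2 + 1

so d/dx[F(x, y(x))] = ∂F/∂x + (∂F/∂y)·y' = 0. Rearranging,
  dy/dx = -(∂F/∂x)/(∂F/∂y) = -(-6)/(tan(y)^2 + 1) = 6cos(y)^2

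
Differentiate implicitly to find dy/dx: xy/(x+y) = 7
Differentiate both sides with respect to x, treating y as y(x). By the chain rule, any term containing y contributes a factor of y' = dy/dx when we differentiate it.

Move every term to one side and write the relation as F(x, y) = 0. Term by term,
  d/dx[xy/(x + y)] = xy(-y' - 1)/(x + y)^2 + x·y'/(x + y) + y/(x + y)
  d/dx[-7] = 0

The pieces without y' make up ∂F/∂x and the coefficient of y' is ∂F/∂y:
  ∂F/∂x = -xy/(x + y)^2 + y/(x + y),
  ∂F/∂y = -xy/(x + y)^2 + x/(x + y).

Since d/dx[F] = ∂F/∂x + (∂F/∂y)·y' = 0, solve for y':
  (∂F/∂y)·y' = -∂F/∂x
  dy/dx = -(∂F/∂x)/(∂F/∂y) = -(-xy/(x + y)^2 + y/(x + y))/(-xy/(x + y)^2 + x/(x + y))
        = -(y^2/(x + y)^2)/(x^2/(x + y)^2) = -y^2/x^2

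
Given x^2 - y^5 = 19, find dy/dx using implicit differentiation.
Differentiate the relation implicitly: treat y = y(x) and apply the chain rule, so every y-derivative picks up a y' = dy/dx factor.

With everything moved to the left-hand side, differentiate term by term:
  d/dx[x^2] = 2x
  d/dx[-y^5] = -5y^4·y'
  d/dx[-19] = 0

Separating the contributions that come from x directly and those that come through y:
  without y':      2x
  multiplying y':  -5y^4

so (2x) + (-5y^4)·y' = 0, and therefore
  dy/dx = -(2x)/(-5y^4) = 2x/(5y^4)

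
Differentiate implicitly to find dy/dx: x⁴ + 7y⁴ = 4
Take d/dx of both sides. Since y is implicitly a function of x, the chain rule attaches a y' = dy/dx factor whenever we differentiate through y.

Set F(x, y) = (left side) − (right side), so the curve is F = 0. Differentiating each term of F:
  d/dx[x^4] = 4x^3
  d/dx[7y^4] = 28y^3·y'
  d/dx[-4] = 0

Collecting, the y'-free part is the partial derivative in x and the y' coefficient is the partial derivative in y:
  ∂F/∂x = 4x^3
  ∂F/∂y = 28y^3

so d/dx[F(x, y(x))] = ∂F/∂x + (∂F/∂y)·y' = 0. Rearranging,
  dy/dx = -(∂F/∂x)/(∂F/∂y) = -(4x^3)/(28y^3) = -x^3/(7y^3)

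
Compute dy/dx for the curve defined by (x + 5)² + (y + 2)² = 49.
Differentiate the relation implicitly: treat y = y(x) and apply the chain rule, so every y-derivative picks up a y' = dy/dx factor.

With everything moved to the left-hand side, differentiate term by term:
  d/dx[(x + 5)^2] = 2x + 10
  d/dx[(y + 2)^2] = 2·y'(y + 2)
  d/dx[-49] = 0

Separating the contributions that come from x directly and those that come through y:
  without y':      2x + 10
  multiplying y':  2y + 4

so (2x + 10) + (2y + 4)·y' = 0, and therefore
  dy/dx = -(2x + 10)/(2y + 4) = (-x - 5)/(y + 2)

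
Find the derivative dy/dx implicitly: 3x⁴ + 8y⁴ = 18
Apply d/dx to both sides, remembering that y depends on x. Each occurrence of y therefore brings in a y' = dy/dx via the chain rule.

With F(x, y) equal to the left-hand side minus the right, differentiate F term by term:
  d/dx[3x^4] = 12x^3
  d/dx[8y^4] = 32y^3·y'
  d/dx[-18] = 0
Adding these up, d/dx[F] = 0 becomes
  (12x^3) + (32y^3)·y' = 0,
so isolating y',
  dy/dx = -(12x^3)/(32y^3) = -3x^3/(8y^3)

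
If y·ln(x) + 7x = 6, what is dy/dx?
Differentiate the relation implicitly: treat y = y(x) and apply the chain rule, so every y-derivative picks up a y' = dy/dx factor.

With everything moved to the left-hand side, differentiate term by term:
  d/dx[7x] = 7
  d/dx[y·ln(x)] = y'·ln(x) + y/x
  d/dx[-6] = 0

Separating the contributions that come from x directly and those that come through y:
  without y':      7 + y/x
  multiplying y':  ln(x)

so (7 + y/x) + (ln(x))·y' = 0, and therefore
  dy/dx = -(7 + y/x)/(ln(x))
        = -((7x + y)/x)/(ln(x)) = (-7x - y)/(x·ln(x))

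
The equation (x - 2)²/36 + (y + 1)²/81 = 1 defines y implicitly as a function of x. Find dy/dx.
Apply d/dx to both sides, remembering that y depends on x. Each occurrence of y therefore brings in a y' = dy/dx via the chain rule.

With F(x, y) equal to the left-hand side minus the right, differentiate F term by term:
  d/dx[(x - 2)^2/36] = x/18 - 1/9
  d/dx[(y + 1)^2/81] = 2·y'(y + 1)/81
  d/dx[-1] = 0
Adding these up, d/dx[F] = 0 becomes
  (x/18 - 1/9) + (2y/81 + 2/81)·y' = 0,
so isolating y',
  dy/dx = -(x/18 - 1/9)/(2y/81 + 2/81)
        = -((x - 2)/18)/(2(y + 1)/81) = 9(2 - x)/(4(y + 1))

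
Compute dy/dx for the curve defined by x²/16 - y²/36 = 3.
Take d/dx of both sides. Since y is implicitly a function of x, the chain rule attaches a y' = dy/dx factor whenever we differentiate through y.

Set F(x, y) = (left side) − (right side), so the curve is F = 0. Differentiating each term of F:
  d/dx[x^2/16] = x/8
  d/dx[-y^2/36] = -y·y'/18
  d/dx[-3] = 0

Collecting, the y'-free part is the partial derivative in x and the y' coefficient is the partial derivative in y:
  ∂F/∂x = x/8
  ∂F/∂y = -y/18

so d/dx[F(x, y(x))] = ∂F/∂x + (∂F/∂y)·y' = 0. Rearranging,
  dy/dx = -(∂F/∂x)/(∂F/∂y) = -(x/8)/(-y/18) = 9x/(4y)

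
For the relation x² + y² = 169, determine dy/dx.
Take d/dx of both sides. Since y is implicitly a function of x, the chain rule attaches a y' = dy/dx factor whenever we differentiate through y.

Set F(x, y) = (left side) − (right side), so the curve is F = 0. Differentiating each term of F:
  d/dx[x^2] = 2x
  d/dx[y^2] = 2y·y'
  d/dx[-169] = 0

Collecting, the y'-free part is the partial derivative in x and the y' coefficient is the partial derivative in y:
  ∂F/∂x = 2x
  ∂F/∂y = 2y

so d/dx[F(x, y(x))] = ∂F/∂x + (∂F/∂y)·y' = 0. Rearranging,
  dy/dx = -(∂F/∂x)/(∂F/∂y) = -(2x)/(2y) = -x/y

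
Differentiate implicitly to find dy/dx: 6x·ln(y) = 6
Apply d/dx to both sides, remembering that y depends on x. Each occurrence of y therefore brings in a y' = dy/dx via the chain rule.

With F(x, y) equal to the left-hand side minus the right, differentiate F term by term:
  d/dx[6x·ln(y)] = 6x·y'/y + 6ln(y)
  d/dx[-6] = 0
Adding these up, d/dx[F] = 0 becomes
  (6ln(y)) + (6x/y)·y' = 0,
so isolating y',
  dy/dx = -(6ln(y))/(6x/y) = -y·ln(y)/x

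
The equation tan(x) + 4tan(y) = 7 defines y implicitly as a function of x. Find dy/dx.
Apply d/dx to both sides, remembering that y depends on x. Each occurrence of y therefore brings in a y' = dy/dx via the chain rule.

With F(x, y) equal to the left-hand side minus the right, differentiate F term by term:
  d/dx[tan(x)] = tan(x)^2 + 1
  d/dx[4tan(y)] = 4·y'(tan(y)^2 + 1)
  d/dx[-7] = 0
Adding these up, d/dx[F] = 0 becomes
  (tan(x)^2 + 1) + (4tan(y)^2 + 4)·y' = 0,
so isolating y',
  dy/dx = -(tan(x)^2 + 1)/(4tan(y)^2 + 4) = -cos(y)^2/(4cos(x)^2)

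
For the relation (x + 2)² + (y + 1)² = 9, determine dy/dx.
Differentiate the relation implicitly: treat y = y(x) and apply the chain rule, so every y-derivative picks up a y' = dy/dx factor.

With everything moved to the left-hand side, differentiate term by term:
  d/dx[(x + 2)^2] = 2x + 4
  d/dx[(y + 1)^2] = 2·y'(y + 1)
  d/dx[-9] = 0

Separating the contributions that come from x directly and those that come through y:
  without y':      2x + 4
  multiplying y':  2y + 2

so (2x + 4) + (2y + 2)·y' = 0, and therefore
  dy/dx = -(2x + 4)/(2y + 2) = (-x - 2)/(y + 1)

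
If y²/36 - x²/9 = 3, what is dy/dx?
Differentiate both sides with respect to x, treating y as y(x). By the chain rule, any term containing y contributes a factor of y' = dy/dx when we differentiate it.

Move every term to one side and write the relation as F(x, y) = 0. Term by term,
  d/dx[-x^2/9] = -2x/9
  d/dx[y^2/36] = y·y'/18
  d/dx[-3] = 0

The pieces without y' make up ∂F/∂x and the coefficient of y' is ∂F/∂y:
  ∂F/∂x = -2x/9,
  ∂F/∂y = y/18.

Since d/dx[F] = ∂F/∂x + (∂F/∂y)·y' = 0, solve for y':
  (∂F/∂y)·y' = -∂F/∂x
  dy/dx = -(∂F/∂x)/(∂F/∂y) = -(-2x/9)/(y/18) = 4x/y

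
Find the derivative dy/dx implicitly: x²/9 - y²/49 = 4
Take d/dx of both sides. Since y is implicitly a function of x, the chain rule attaches a y' = dy/dx factor whenever we differentiate through y.

Set F(x, y) = (left side) − (right side), so the curve is F = 0. Differentiating each term of F:
  d/dx[x^2/9] = 2x/9
  d/dx[-y^2/49] = -2y·y'/49
  d/dx[-4] = 0

Collecting, the y'-free part is the partial derivative in x and the y' coefficient is the partial derivative in y:
  ∂F/∂x = 2x/9
  ∂F/∂y = -2y/49

so d/dx[F(x, y(x))] = ∂F/∂x + (∂F/∂y)·y' = 0. Rearranging,
  dy/dx = -(∂F/∂x)/(∂F/∂y) = -(2x/9)/(-2y/49) = 49x/(9y)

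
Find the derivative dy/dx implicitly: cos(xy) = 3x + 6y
Differentiate the relation implicitly: treat y = y(x) and apply the chain rule, so every y-derivative picks up a y' = dy/dx factor.

With everything moved to the left-hand side, differentiate term by term:
  d/dx[-3x] = -3
  d/dx[-6y] = -6·y'
  d/dx[cos(xy)] = -(x·y' + y)·sin(xy)

Separating the contributions that come from x directly and those that come through y:
  without y':      -y·sin(xy) - 3
  multiplying y':  -x·sin(xy) - 6

so (-y·sin(xy) - 3) + (-x·sin(xy) - 6)·y' = 0, and therefore
  dy/dx = -(-y·sin(xy) - 3)/(-x·sin(xy) - 6) = -(y·sin(xy) + 3)/(x·sin(xy) + 6)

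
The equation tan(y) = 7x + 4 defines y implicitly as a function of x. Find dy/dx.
Differentiate the relation implicitly: treat y = y(x) and apply the chain rule, so every y-derivative picks up a y' = dy/dx factor.

With everything moved to the left-hand side, differentiate term by term:
  d/dx[-7x] = -7
  d/dx[tan(y)] = y'(tan(y)^2 + 1)
  d/dx[-4] = 0

Separating the contributions that come from x directly and those that come through y:
  without y':      -7
  multiplying y':  tan(y)^2 + 1

so (-7) + (tan(y)^2 + 1)·y' = 0, and therefore
  dy/dx = -(-7)/(tan(y)^2 + 1) = 7cos(y)^2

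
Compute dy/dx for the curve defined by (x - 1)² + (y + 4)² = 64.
Apply d/dx to both sides, remembering that y depends on x. Each occurrence of y therefore brings in a y' = dy/dx via the chain rule.

With F(x, y) equal to the left-hand side minus the right, differentiate F term by term:
  d/dx[(x - 1)^2] = 2x - 2
  d/dx[(y + 4)^2] = 2·y'(y + 4)
  d/dx[-64] = 0
Adding these up, d/dx[F] = 0 becomes
  (2x - 2) + (2y + 8)·y' = 0,
so isolating y',
  dy/dx = -(2x - 2)/(2y + 8) = (1 - x)/(y + 4)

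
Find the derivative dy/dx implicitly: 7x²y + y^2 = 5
Differentiate both sides with respect to x, treating y as y(x). By the chain rule, any term containing y contributes a factor of y' = dy/dx when we differentiate it.

Move every term to one side and write the relation as F(x, y) = 0. Term by term,
  d/dx[7x^2y] = 7x^2·y' + 14xy
  d/dx[y^2] = 2y·y'
  d/dx[-5] = 0

The pieces without y' make up ∂F/∂x and the coefficient of y' is ∂F/∂y:
  ∂F/∂x = 14xy,
  ∂F/∂y = 7x^2 + 2y.

Since d/dx[F] = ∂F/∂x + (∂F/∂y)·y' = 0, solve for y':
  (∂F/∂y)·y' = -∂F/∂x
  dy/dx = -(∂F/∂x)/(∂F/∂y) = -(14xy)/(7x^2 + 2y) = -14xy/(7x^2 + 2y)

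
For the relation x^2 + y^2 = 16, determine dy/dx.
Take d/dx of both sides. Since y is implicitly a function of x, the chain rule attaches a y' = dy/dx factor whenever we differentiate through y.

Set F(x, y) = (left side) − (right side), so the curve is F = 0. Differentiating each term of F:
  d/dx[x^2] = 2x
  d/dx[y^2] = 2y·y'
  d/dx[-16] = 0

Collecting, the y'-free part is the partial derivative in x and the y' coefficient is the partial derivative in y:
  ∂F/∂x = 2x
  ∂F/∂y = 2y

so d/dx[F(x, y(x))] = ∂F/∂x + (∂F/∂y)·y' = 0. Rearranging,
  dy/dx = -(∂F/∂x)/(∂F/∂y) = -(2x)/(2y) = -x/y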